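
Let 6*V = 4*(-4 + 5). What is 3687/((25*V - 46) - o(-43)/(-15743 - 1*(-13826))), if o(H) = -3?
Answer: -2355993/18745 ≈ -125.69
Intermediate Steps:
V = ⅔ (V = (4*(-4 + 5))/6 = (4*1)/6 = (⅙)*4 = ⅔ ≈ 0.66667)
3687/((25*V - 46) - o(-43)/(-15743 - 1*(-13826))) = 3687/((25*(⅔) - 46) - (-3)/(-15743 - 1*(-13826))) = 3687/((50/3 - 46) - (-3)/(-15743 + 13826)) = 3687/(-88/3 - (-3)/(-1917)) = 3687/(-88/3 - (-3)*(-1)/1917) = 3687/(-88/3 - 1*1/639) = 3687/(-88/3 - 1/639) = 3687/(-18745/639) = 3687*(-639/18745) = -2355993/18745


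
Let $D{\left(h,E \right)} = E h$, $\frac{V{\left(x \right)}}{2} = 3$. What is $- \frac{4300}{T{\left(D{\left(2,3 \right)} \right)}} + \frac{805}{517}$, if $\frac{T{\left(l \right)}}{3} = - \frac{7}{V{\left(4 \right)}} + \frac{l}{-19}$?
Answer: $\frac{84613845}{87373} \approx 968.42$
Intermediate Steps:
$V{\left(x \right)} = 6$ ($V{\left(x \right)} = 2 \cdot 3 = 6$)
$T{\left(l \right)} = - \frac{7}{2} - \frac{3 l}{19}$ ($T{\left(l \right)} = 3 \left(- \frac{7}{6} + \frac{l}{-19}\right) = 3 \left(\left(-7\right) \frac{1}{6} + l \left(- \frac{1}{19}\right)\right) = 3 \left(- \frac{7}{6} - \frac{l}{19}\right) = - \frac{7}{2} - \frac{3 l}{19}$)
$- \frac{4300}{T{\left(D{\left(2,3 \right)} \right)}} + \frac{805}{517} = - \frac{4300}{- \frac{7}{2} - \frac{3 \cdot 3 \cdot 2}{19}} + \frac{805}{517} = - \frac{4300}{- \frac{7}{2} - \frac{18}{19}} + 805 \cdot \frac{1}{517} = - \frac{4300}{- \frac{7}{2} - \frac{18}{19}} + \frac{805}{517} = - \frac{4300}{- \frac{169}{38}} + \frac{805}{517} = \left(-4300\right) \left(- \frac{38}{169}\right) + \frac{805}{517} = \frac{163400}{169} + \frac{805}{517} = \frac{84613845}{87373}$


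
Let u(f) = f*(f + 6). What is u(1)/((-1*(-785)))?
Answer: 7/785 ≈ 0.0089172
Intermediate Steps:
u(f) = f*(6 + f)
u(1)/((-1*(-785))) = (1*(6 + 1))/((-1*(-785))) = (1*7)/785 = 7*(1/785) = 7/785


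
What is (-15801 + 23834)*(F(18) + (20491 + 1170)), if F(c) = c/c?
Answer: 174010846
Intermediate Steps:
F(c) = 1
(-15801 + 23834)*(F(18) + (20491 + 1170)) = (-15801 + 23834)*(1 + (20491 + 1170)) = 8033*(1 + 21661) = 8033*21662 = 174010846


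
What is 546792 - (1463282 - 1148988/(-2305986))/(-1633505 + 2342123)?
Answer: 74457442002286048/136171932279 ≈ 5.4679e+5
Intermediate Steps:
546792 - (1463282 - 1148988/(-2305986))/(-1633505 + 2342123) = 546792 - (1463282 - 1148988*(-1/2305986))/708618 = 546792 - (1463282 + 191498/384331)/708618 = 546792 - 562384825840/(384331*708618) = 546792 - 1*281192412920/136171932279 = 546792 - 281192412920/136171932279 = 74457442002286048/136171932279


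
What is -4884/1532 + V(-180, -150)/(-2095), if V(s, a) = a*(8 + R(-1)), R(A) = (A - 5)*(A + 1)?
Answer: -419679/160477 ≈ -2.6152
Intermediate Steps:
R(A) = (1 + A)*(-5 + A) (R(A) = (-5 + A)*(1 + A) = (1 + A)*(-5 + A))
V(s, a) = 8*a (V(s, a) = a*(8 + (-5 + (-1)² - 4*(-1))) = a*(8 + (-5 + 1 + 4)) = a*(8 + 0) = a*8 = 8*a)
-4884/1532 + V(-180, -150)/(-2095) = -4884/1532 + (8*(-150))/(-2095) = -4884*1/1532 - 1200*(-1/2095) = -1221/383 + 240/419 = -419679/160477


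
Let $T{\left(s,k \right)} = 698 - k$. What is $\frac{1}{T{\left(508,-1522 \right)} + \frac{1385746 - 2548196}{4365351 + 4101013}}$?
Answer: $\frac{4233182}{9397082815} \approx 0.00045048$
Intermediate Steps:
$\frac{1}{T{\left(508,-1522 \right)} + \frac{1385746 - 2548196}{4365351 + 4101013}} = \frac{1}{\left(698 - -1522\right) + \frac{1385746 - 2548196}{4365351 + 4101013}} = \frac{1}{\left(698 + 1522\right) - \frac{1162450}{8466364}} = \frac{1}{2220 - \frac{581225}{4233182}} = \frac{1}{\frac{9397082815}{4233182}} = \frac{4233182}{9397082815}$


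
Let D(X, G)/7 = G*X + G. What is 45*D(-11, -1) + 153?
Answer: 3303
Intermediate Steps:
D(X, G) = 7*G + 7*G*X (D(X, G) = 7*(G*X + G) = 7*(G + G*X) = 7*G + 7*G*X)
45*D(-11, -1) + 153 = 45*(7*(-1)*(1 - 11)) + 153 = 45*(7*(-1)*(-10)) + 153 = 45*70 + 153 = 3150 + 153 = 3303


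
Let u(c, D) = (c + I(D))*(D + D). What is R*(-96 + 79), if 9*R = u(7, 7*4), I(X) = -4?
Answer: -952/3 ≈ -317.33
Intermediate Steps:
u(c, D) = 2*D*(-4 + c) (u(c, D) = (c - 4)*(D + D) = (-4 + c)*(2*D) = 2*D*(-4 + c))
R = 56/3 (R = (2*(7*4)*(-4 + 7))/9 = (2*28*3)/9 = (1/9)*168 = 56/3 ≈ 18.667)
R*(-96 + 79) = 56*(-96 + 79)/3 = (56/3)*(-17) = -952/3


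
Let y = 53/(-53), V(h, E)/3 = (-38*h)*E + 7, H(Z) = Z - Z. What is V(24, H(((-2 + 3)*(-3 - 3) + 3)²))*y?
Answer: -21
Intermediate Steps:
H(Z) = 0
V(h, E) = 21 - 114*E*h (V(h, E) = 3*((-38*h)*E + 7) = 3*(-38*E*h + 7) = 3*(7 - 38*E*h) = 21 - 114*E*h)
y = -1 (y = 53*(-1/53) = -1)
V(24, H(((-2 + 3)*(-3 - 3) + 3)²))*y = (21 - 114*0*24)*(-1) = (21 + 0)*(-1) = 21*(-1) = -21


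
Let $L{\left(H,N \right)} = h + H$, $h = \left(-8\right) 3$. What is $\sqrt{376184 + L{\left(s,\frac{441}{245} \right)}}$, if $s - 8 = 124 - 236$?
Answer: $6 \sqrt{10446} \approx 613.23$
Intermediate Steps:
$s = -104$ ($s = 8 + \left(124 - 236\right) = 8 - 112 = -104$)
$h = -24$
$L{\left(H,N \right)} = -24 + H$
$\sqrt{376184 + L{\left(s,\frac{441}{245} \right)}} = \sqrt{376184 - 128} = \sqrt{376056} = 6 \sqrt{10446}$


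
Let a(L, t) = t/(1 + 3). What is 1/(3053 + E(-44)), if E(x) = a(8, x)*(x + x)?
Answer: 1/4021 ≈ 0.00024869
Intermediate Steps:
a(L, t) = t/4
E(x) = x²/2 (E(x) = (x/4)*(x + x) = (x/4)*(2*x) = x²/2)
1/(3053 + E(-44)) = 1/(3053 + (½)*(-44)²) = 1/(3053 + (½)*1936) = 1/(3053 + 968) = 1/4021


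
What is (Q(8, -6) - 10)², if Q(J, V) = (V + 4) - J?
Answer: 400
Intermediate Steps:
Q(J, V) = 4 + V - J (Q(J, V) = (4 + V) - J = 4 + V - J)
(Q(8, -6) - 10)² = ((4 - 6 - 1*8) - 10)² = ((4 - 6 - 8) - 10)² = (-10 - 10)² = (-20)² = 400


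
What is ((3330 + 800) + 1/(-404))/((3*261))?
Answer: 61797/11716 ≈ 5.2746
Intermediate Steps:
((3330 + 800) + 1/(-404))/((3*261)) = (4130 - 1/404)/783 = (1668519/404)*(1/783) = 61797/11716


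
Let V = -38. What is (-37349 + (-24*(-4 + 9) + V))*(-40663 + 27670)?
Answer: 487328451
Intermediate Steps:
(-37349 + (-24*(-4 + 9) + V))*(-40663 + 27670) = (-37349 + (-24*(-4 + 9) - 38))*(-40663 + 27670) = (-37349 + (-24*5 - 38))*(-12993) = (-37349 + (-120 - 38))*(-12993) = (-37349 - 158)*(-12993) = -37507*(-12993) = 487328451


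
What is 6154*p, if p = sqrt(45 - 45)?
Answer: 0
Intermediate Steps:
p = 0 (p = sqrt(0) = 0)
6154*p = 6154*0 = 0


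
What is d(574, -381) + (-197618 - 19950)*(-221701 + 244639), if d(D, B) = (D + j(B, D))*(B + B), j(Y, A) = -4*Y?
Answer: -4992173460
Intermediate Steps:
d(D, B) = 2*B*(D - 4*B) (d(D, B) = (D - 4*B)*(B + B) = (D - 4*B)*(2*B) = 2*B*(D - 4*B))
d(574, -381) + (-197618 - 19950)*(-221701 + 244639) = 2*(-381)*(574 - 4*(-381)) + (-197618 - 19950)*(-221701 + 244639) = 2*(-381)*(574 + 1524) - 217568*22938 = 2*(-381)*2098 - 4990574784 = -1598676 - 4990574784 = -4992173460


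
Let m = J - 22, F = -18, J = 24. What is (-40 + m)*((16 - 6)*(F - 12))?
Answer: 11400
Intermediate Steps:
m = 2 (m = 24 - 22 = 2)
(-40 + m)*((16 - 6)*(F - 12)) = (-40 + 2)*((16 - 6)*(-18 - 12)) = -380*(-30) = -38*(-300) = 11400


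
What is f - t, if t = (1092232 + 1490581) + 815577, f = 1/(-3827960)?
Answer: -13008900984401/3827960 ≈ -3.3984e+6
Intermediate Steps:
f = -1/3827960 ≈ -2.6124e-7
t = 3398390 (t = 2582813 + 815577 = 3398390)
f - t = -1/3827960 - 1*3398390 = -1/3827960 - 3398390 = -13008900984401/3827960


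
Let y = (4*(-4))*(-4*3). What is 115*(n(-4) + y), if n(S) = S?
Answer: 21620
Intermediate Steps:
y = 192 (y = -16*(-12) = 192)
115*(n(-4) + y) = 115*(-4 + 192) = 115*188 = 21620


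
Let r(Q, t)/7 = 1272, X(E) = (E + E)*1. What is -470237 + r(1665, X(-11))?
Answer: -461333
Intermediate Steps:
X(E) = 2*E (X(E) = (2*E)*1 = 2*E)
r(Q, t) = 8904 (r(Q, t) = 7*1272 = 8904)
-470237 + r(1665, X(-11)) = -470237 + 8904 = -461333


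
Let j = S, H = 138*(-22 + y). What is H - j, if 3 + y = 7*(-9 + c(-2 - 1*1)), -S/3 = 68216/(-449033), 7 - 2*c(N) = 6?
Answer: -5236378461/449033 ≈ -11661.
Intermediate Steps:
c(N) = ½ (c(N) = 7/2 - ½*6 = 7/2 - 3 = ½)
S = 204648/449033 (S = -204648/(-449033) = -204648*(-1)/449033 = -3*(-68216/449033) = 204648/449033 ≈ 0.45575)
y = -125/2 (y = -3 + 7*(-9 + ½) = -3 + 7*(-17/2) = -3 - 119/2 = -125/2 ≈ -62.500)
H = -11661 (H = 138*(-22 - 125/2) = 138*(-169/2) = -11661)
j = 204648/449033 ≈ 0.45575
H - j = -11661 - 1*204648/449033 = -11661 - 204648/449033 = -5236378461/449033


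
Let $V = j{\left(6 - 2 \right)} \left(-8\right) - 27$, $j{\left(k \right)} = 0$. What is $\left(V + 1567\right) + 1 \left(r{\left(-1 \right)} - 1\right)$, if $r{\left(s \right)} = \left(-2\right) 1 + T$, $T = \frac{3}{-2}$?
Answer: $\frac{3071}{2} \approx 1535.5$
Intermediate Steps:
$T = - \frac{3}{2}$ ($T = 3 \left(- \frac{1}{2}\right) = - \frac{3}{2} \approx -1.5$)
$V = -27$ ($V = 0 \left(-8\right) - 27 = 0 - 27 = -27$)
$r{\left(s \right)} = - \frac{7}{2}$ ($r{\left(s \right)} = \left(-2\right) 1 - \frac{3}{2} = -2 - \frac{3}{2} = - \frac{7}{2}$)
$\left(V + 1567\right) + 1 \left(r{\left(-1 \right)} - 1\right) = \left(-27 + 1567\right) + 1 \left(- \frac{7}{2} - 1\right) = 1540 + 1 \left(- \frac{9}{2}\right) = 1540 - \frac{9}{2} = \frac{3071}{2}$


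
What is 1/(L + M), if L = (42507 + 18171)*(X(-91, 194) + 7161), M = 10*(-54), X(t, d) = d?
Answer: 1/446286150 ≈ 2.2407e-9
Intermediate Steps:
M = -540
L = 446286690 (L = (42507 + 18171)*(194 + 7161) = 60678*7355 = 446286690)
1/(L + M) = 1/(446286690 - 540) = 1/446286150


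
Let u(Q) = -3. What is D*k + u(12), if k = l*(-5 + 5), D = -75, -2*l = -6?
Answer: -3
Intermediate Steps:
l = 3 (l = -½*(-6) = 3)
k = 0 (k = 3*(-5 + 5) = 3*0 = 0)
D*k + u(12) = -75*0 - 3 = 0 - 3 = -3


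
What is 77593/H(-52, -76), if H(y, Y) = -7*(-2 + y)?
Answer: 77593/378 ≈ 205.27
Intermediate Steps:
H(y, Y) = 14 - 7*y
77593/H(-52, -76) = 77593/(14 - 7*(-52)) = 77593/(14 + 364) = 77593/378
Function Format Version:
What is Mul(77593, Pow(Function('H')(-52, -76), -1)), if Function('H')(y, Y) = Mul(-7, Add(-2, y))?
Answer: Rational(77593, 378) ≈ 205.27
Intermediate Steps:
Function('H')(y, Y) = Add(14, Mul(-7, y))
Mul(77593, Pow(Function('H')(-52, -76), -1)) = Mul(77593, Pow(Add(14, Mul(-7, -52)), -1)) = Mul(77593, Pow(Add(14, 364), -1)) = Mul(77593, Pow(378, -1)) = Mul(77593, Rational(1, 378)) = Rational(77593, 378)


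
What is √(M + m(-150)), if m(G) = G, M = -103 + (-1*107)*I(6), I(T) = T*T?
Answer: I*√4105 ≈ 64.07*I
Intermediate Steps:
I(T) = T²
M = -3955 (M = -103 - 1*107*6² = -103 - 107*36 = -103 - 3852 = -3955)
√(M + m(-150)) = √(-3955 - 150) = √(-4105) = I*√4105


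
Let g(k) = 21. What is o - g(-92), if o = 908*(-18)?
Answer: -16365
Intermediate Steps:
o = -16344
o - g(-92) = -16344 - 1*21 = -16344 - 21 = -16365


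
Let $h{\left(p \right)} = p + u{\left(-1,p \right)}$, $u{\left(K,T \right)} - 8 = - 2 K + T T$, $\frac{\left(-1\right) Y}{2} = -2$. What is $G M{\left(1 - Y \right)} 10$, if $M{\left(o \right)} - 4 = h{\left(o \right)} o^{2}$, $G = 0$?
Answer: $0$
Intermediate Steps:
$Y = 4$ ($Y = \left(-2\right) \left(-2\right) = 4$)
$u{\left(K,T \right)} = 8 + T^{2} - 2 K$ ($u{\left(K,T \right)} = 8 - \left(2 K - T T\right) = 8 - \left(- T^{2} + 2 K\right) = 8 + T^{2} - 2 K$)
$h{\left(p \right)} = 10 + p + p^{2}$ ($h{\left(p \right)} = p + \left(8 + p^{2} - -2\right) = p + \left(8 + p^{2} + 2\right) = p + \left(10 + p^{2}\right) = 10 + p + p^{2}$)
$M{\left(o \right)} = 4 + o^{2} \left(10 + o + o^{2}\right)$ ($M{\left(o \right)} = 4 + \left(10 + o + o^{2}\right) o^{2} = 4 + o^{2} \left(10 + o + o^{2}\right)$)
$G M{\left(1 - Y \right)} 10 = 0 \left(4 + \left(1 - 4\right)^{2} \left(10 + \left(1 - 4\right) + \left(1 - 4\right)^{2}\right)\right) 10 = 0 \left(4 + \left(-3\right)^{2} \left(10 - 3 + \left(-3\right)^{2}\right)\right) 10 = 0 \left(4 + 9 \left(10 - 3 + 9\right)\right) 10 = 0 \left(4 + 9 \cdot 16\right) 10 = 0 \left(4 + 144\right) 10 = 0 \cdot 148 \cdot 10 = 0 \cdot 10 = 0$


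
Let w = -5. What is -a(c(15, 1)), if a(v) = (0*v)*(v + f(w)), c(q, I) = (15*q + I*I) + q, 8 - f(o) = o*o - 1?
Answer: 0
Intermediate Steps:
f(o) = 9 - o² (f(o) = 8 - (o*o - 1) = 8 - (o² - 1) = 8 - (-1 + o²) = 8 + (1 - o²) = 9 - o²)
c(q, I) = I² + 16*q (c(q, I) = (15*q + I²) + q = (I² + 15*q) + q = I² + 16*q)
a(v) = 0 (a(v) = (0*v)*(v + (9 - 1*(-5)²)) = 0*(v + (9 - 1*25)) = 0*(v + (9 - 25)) = 0*(v - 16) = 0*(-16 + v) = 0)
-a(c(15, 1)) = -1*0 = 0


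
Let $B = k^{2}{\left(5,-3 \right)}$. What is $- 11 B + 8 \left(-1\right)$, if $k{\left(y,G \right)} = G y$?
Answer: $-2483$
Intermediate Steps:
$B = 225$ ($B = \left(\left(-3\right) 5\right)^{2} = \left(-15\right)^{2} = 225$)
$- 11 B + 8 \left(-1\right) = \left(-11\right) 225 + 8 \left(-1\right) = -2475 - 8 = -2483$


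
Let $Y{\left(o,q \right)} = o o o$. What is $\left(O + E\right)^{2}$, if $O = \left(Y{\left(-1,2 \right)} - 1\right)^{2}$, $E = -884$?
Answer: $774400$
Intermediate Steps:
$Y{\left(o,q \right)} = o^{3}$ ($Y{\left(o,q \right)} = o^{2} o = o^{3}$)
$O = 4$ ($O = \left(\left(-1\right)^{3} - 1\right)^{2} = \left(-1 - 1\right)^{2} = \left(-2\right)^{2} = 4$)
$\left(O + E\right)^{2} = \left(4 - 884\right)^{2} = \left(-880\right)^{2} = 774400$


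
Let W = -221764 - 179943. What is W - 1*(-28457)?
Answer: -373250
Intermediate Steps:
W = -401707
W - 1*(-28457) = -401707 - 1*(-28457) = -401707 + 28457 = -373250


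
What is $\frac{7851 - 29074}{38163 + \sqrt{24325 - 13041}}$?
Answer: $- \frac{809933349}{1456403285} + \frac{42446 \sqrt{2821}}{1456403285} \approx -0.55457$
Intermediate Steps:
$\frac{7851 - 29074}{38163 + \sqrt{24325 - 13041}} = - \frac{21223}{38163 + \sqrt{11284}} = - \frac{21223}{38163 + 2 \sqrt{2821}}$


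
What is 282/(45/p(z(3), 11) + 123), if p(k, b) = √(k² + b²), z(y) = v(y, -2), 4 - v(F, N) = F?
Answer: 470188/204857 - 1410*√122/204857 ≈ 2.2192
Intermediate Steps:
v(F, N) = 4 - F
z(y) = 4 - y
p(k, b) = √(b² + k²)
282/(45/p(z(3), 11) + 123) = 282/(45/(√(11² + (4 - 1*3)²)) + 123) = 282/(45/(√(121 + (4 - 3)²)) + 123) = 282/(45/(√(121 + 1²)) + 123) = 282/(45/(√(121 + 1)) + 123) = 282/(45/(√122) + 123) = 282/(45*(√122/122) + 123) = 282/(45*√122/122 + 123) = 282/(123 + 45*√122/122)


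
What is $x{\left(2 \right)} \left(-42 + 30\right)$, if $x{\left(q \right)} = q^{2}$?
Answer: $-48$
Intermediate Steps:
$x{\left(2 \right)} \left(-42 + 30\right) = 2^{2} \left(-42 + 30\right) = 4 \left(-12\right) = -48$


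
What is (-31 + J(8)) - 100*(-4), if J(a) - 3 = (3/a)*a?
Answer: 375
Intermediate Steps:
J(a) = 6 (J(a) = 3 + (3/a)*a = 3 + 3 = 6)
(-31 + J(8)) - 100*(-4) = (-31 + 6) - 100*(-4) = -25 + 400 = 375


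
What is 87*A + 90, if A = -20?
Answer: -1650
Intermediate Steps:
87*A + 90 = 87*(-20) + 90 = -1740 + 90 = -1650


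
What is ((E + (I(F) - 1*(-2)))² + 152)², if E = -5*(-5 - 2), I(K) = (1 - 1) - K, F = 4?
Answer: 1540081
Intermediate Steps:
I(K) = -K (I(K) = 0 - K = -K)
E = 35 (E = -5*(-7) = 35)
((E + (I(F) - 1*(-2)))² + 152)² = ((35 + (-1*4 - 1*(-2)))² + 152)² = ((35 + (-4 + 2))² + 152)² = ((35 - 2)² + 152)² = (33² + 152)² = (1089 + 152)² = 1241² = 1540081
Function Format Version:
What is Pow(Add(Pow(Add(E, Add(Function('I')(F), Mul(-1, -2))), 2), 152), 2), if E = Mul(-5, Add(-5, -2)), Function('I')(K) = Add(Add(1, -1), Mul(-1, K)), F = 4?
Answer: 1540081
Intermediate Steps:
Function('I')(K) = Mul(-1, K) (Function('I')(K) = Add(0, Mul(-1, K)) = Mul(-1, K))
E = 35 (E = Mul(-5, -7) = 35)
Pow(Add(Pow(Add(E, Add(Function('I')(F), Mul(-1, -2))), 2), 152), 2) = Pow(Add(Pow(Add(35, Add(Mul(-1, 4), Mul(-1, -2))), 2), 152), 2) = Pow(Add(Pow(Add(35, Add(-4, 2)), 2), 152), 2) = Pow(Add(Pow(Add(35, -2), 2), 152), 2) = Pow(Add(Pow(33, 2), 152), 2) = Pow(Add(1089, 152), 2) = Pow(1241, 2) = 1540081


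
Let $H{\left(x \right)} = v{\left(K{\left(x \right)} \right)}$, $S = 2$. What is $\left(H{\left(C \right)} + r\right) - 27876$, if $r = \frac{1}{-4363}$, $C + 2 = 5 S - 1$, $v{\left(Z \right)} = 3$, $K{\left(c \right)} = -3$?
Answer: $- \frac{121609900}{4363} \approx -27873.0$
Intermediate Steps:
$C = 7$ ($C = -2 + \left(5 \cdot 2 - 1\right) = -2 + \left(10 - 1\right) = -2 + 9 = 7$)
$H{\left(x \right)} = 3$
$r = - \frac{1}{4363} \approx -0.0002292$
$\left(H{\left(C \right)} + r\right) - 27876 = \left(3 - \frac{1}{4363}\right) - 27876 = \frac{13088}{4363} - 27876 = - \frac{121609900}{4363}$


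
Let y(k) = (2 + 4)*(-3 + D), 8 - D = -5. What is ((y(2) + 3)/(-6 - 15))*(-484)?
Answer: 1452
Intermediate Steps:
D = 13 (D = 8 - 1*(-5) = 8 + 5 = 13)
y(k) = 60 (y(k) = (2 + 4)*(-3 + 13) = 6*10 = 60)
((y(2) + 3)/(-6 - 15))*(-484) = ((60 + 3)/(-6 - 15))*(-484) = (63/(-21))*(-484) = (63*(-1/21))*(-484) = -3*(-484) = 1452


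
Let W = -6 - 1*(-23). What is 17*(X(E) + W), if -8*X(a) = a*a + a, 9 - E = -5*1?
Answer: -629/4 ≈ -157.25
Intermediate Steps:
E = 14 (E = 9 - (-5) = 9 - 1*(-5) = 9 + 5 = 14)
W = 17 (W = -6 + 23 = 17)
X(a) = -a/8 - a²/8 (X(a) = -(a*a + a)/8 = -(a² + a)/8 = -(a + a²)/8 = -a/8 - a²/8)
17*(X(E) + W) = 17*(-⅛*14*(1 + 14) + 17) = 17*(-⅛*14*15 + 17) = 17*(-105/4 + 17) = 17*(-37/4) = -629/4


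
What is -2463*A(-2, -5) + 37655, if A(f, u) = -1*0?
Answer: 37655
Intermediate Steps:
A(f, u) = 0
-2463*A(-2, -5) + 37655 = -2463*0 + 37655 = 0 + 37655 = 37655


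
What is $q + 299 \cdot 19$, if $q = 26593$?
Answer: $32274$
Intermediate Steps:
$q + 299 \cdot 19 = 26593 + 299 \cdot 19 = 26593 + 5681 = 32274$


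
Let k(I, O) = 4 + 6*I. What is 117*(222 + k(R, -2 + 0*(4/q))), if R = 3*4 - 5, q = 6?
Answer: 31356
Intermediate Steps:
R = 7 (R = 12 - 5 = 7)
117*(222 + k(R, -2 + 0*(4/q))) = 117*(222 + (4 + 6*7)) = 117*(222 + (4 + 42)) = 117*(222 + 46) = 117*268 = 31356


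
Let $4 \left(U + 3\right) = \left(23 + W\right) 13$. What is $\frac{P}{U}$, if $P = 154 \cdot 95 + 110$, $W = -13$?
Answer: $\frac{29480}{59} \approx 499.66$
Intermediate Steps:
$U = \frac{59}{2}$ ($U = -3 + \frac{\left(23 - 13\right) 13}{4} = -3 + \frac{10 \cdot 13}{4} = -3 + \frac{1}{4} \cdot 130 = -3 + \frac{65}{2} = \frac{59}{2} \approx 29.5$)
$P = 14740$ ($P = 14630 + 110 = 14740$)
$\frac{P}{U} = \frac{14740}{\frac{59}{2}} = 14740 \cdot \frac{2}{59} = \frac{29480}{59}$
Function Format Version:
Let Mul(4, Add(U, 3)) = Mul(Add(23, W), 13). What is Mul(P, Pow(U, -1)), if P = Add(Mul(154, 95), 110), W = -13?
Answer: Rational(29480, 59) ≈ 499.66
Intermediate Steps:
U = Rational(59, 2) (U = Add(-3, Mul(Rational(1, 4), Mul(Add(23, -13), 13))) = Add(-3, Mul(Rational(1, 4), Mul(10, 13))) = Add(-3, Mul(Rational(1, 4), 130)) = Add(-3, Rational(65, 2)) = Rational(59, 2) ≈ 29.500)
P = 14740 (P = Add(14630, 110) = 14740)
Mul(P, Pow(U, -1)) = Mul(14740, Pow(Rational(59, 2), -1)) = Mul(14740, Rational(2, 59)) = Rational(29480, 59)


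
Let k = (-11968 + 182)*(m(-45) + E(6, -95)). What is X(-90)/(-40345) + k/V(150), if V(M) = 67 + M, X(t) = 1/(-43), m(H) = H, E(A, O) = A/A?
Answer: 899657673857/376459195 ≈ 2389.8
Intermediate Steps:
E(A, O) = 1
X(t) = -1/43
k = 518584 (k = (-11968 + 182)*(-45 + 1) = -11786*(-44) = 518584)
X(-90)/(-40345) + k/V(150) = -1/43/(-40345) + 518584/(67 + 150) = -1/43*(-1/40345) + 518584/217 = 1/1734835 + 518584*(1/217) = 1/1734835 + 518584/217 = 899657673857/376459195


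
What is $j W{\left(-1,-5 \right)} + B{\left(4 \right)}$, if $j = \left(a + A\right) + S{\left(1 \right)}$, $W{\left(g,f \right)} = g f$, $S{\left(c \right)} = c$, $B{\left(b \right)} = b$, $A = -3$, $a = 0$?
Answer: $-6$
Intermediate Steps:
$W{\left(g,f \right)} = f g$
$j = -2$ ($j = \left(0 - 3\right) + 1 = -3 + 1 = -2$)
$j W{\left(-1,-5 \right)} + B{\left(4 \right)} = - 2 \left(\left(-5\right) \left(-1\right)\right) + 4 = \left(-2\right) 5 + 4 = -10 + 4 = -6$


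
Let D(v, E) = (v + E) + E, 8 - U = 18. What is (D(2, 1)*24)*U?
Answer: -960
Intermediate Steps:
U = -10 (U = 8 - 1*18 = 8 - 18 = -10)
D(v, E) = v + 2*E (D(v, E) = (E + v) + E = v + 2*E)
(D(2, 1)*24)*U = ((2 + 2*1)*24)*(-10) = ((2 + 2)*24)*(-10) = (4*24)*(-10) = 96*(-10) = -960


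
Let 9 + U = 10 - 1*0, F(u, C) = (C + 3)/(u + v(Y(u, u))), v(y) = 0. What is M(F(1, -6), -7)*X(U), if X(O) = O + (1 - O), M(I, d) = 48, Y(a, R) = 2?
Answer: 48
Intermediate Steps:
F(u, C) = (3 + C)/u (F(u, C) = (C + 3)/(u + 0) = (3 + C)/u)
U = 1 (U = -9 + (10 - 1*0) = -9 + (10 + 0) = -9 + 10 = 1)
X(O) = 1
M(F(1, -6), -7)*X(U) = 48*1 = 48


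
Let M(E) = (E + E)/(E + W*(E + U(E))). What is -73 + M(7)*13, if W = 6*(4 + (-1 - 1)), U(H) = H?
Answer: -1799/25 ≈ -71.960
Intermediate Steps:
W = 12 (W = 6*(4 - 2) = 6*2 = 12)
M(E) = 2/25 (M(E) = (E + E)/(E + 12*(E + E)) = (2*E)/(E + 12*(2*E)) = (2*E)/(E + 24*E) = (2*E)/((25*E)) = (2*E)*(1/(25*E)) = 2/25)
-73 + M(7)*13 = -73 + (2/25)*13 = -73 + 26/25 = -1799/25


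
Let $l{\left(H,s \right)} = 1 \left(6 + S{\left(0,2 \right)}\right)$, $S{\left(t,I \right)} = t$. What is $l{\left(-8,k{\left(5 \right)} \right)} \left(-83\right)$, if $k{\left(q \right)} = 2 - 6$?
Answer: $-498$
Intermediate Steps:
$k{\left(q \right)} = -4$ ($k{\left(q \right)} = 2 - 6 = -4$)
$l{\left(H,s \right)} = 6$ ($l{\left(H,s \right)} = 1 \left(6 + 0\right) = 1 \cdot 6 = 6$)
$l{\left(-8,k{\left(5 \right)} \right)} \left(-83\right) = 6 \left(-83\right) = -498$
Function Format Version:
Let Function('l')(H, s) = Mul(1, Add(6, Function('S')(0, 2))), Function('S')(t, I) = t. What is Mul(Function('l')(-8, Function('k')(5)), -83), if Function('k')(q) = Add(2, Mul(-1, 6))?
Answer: -498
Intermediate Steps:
Function('k')(q) = -4 (Function('k')(q) = Add(2, -6) = -4)
Function('l')(H, s) = 6 (Function('l')(H, s) = Mul(1, Add(6, 0)) = Mul(1, 6) = 6)
Mul(Function('l')(-8, Function('k')(5)), -83) = Mul(6, -83) = -498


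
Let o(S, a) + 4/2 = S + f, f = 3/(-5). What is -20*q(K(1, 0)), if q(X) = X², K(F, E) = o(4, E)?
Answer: -196/5 ≈ -39.200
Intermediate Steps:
f = -⅗ (f = 3*(-⅕) = -⅗ ≈ -0.60000)
o(S, a) = -13/5 + S (o(S, a) = -2 + (S - ⅗) = -2 + (-⅗ + S) = -13/5 + S)
K(F, E) = 7/5 (K(F, E) = -13/5 + 4 = 7/5)
-20*q(K(1, 0)) = -20*(7/5)² = -20*49/25 = -196/5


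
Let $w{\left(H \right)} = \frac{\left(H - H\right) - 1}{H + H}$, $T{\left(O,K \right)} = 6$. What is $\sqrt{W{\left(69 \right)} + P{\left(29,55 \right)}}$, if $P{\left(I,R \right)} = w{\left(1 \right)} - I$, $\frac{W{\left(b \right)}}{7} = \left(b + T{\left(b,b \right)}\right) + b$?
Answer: $\frac{\sqrt{3914}}{2} \approx 31.281$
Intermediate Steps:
$W{\left(b \right)} = 42 + 14 b$ ($W{\left(b \right)} = 7 \left(\left(b + 6\right) + b\right) = 7 \left(\left(6 + b\right) + b\right) = 7 \left(6 + 2 b\right) = 42 + 14 b$)
$w{\left(H \right)} = - \frac{1}{2 H}$ ($w{\left(H \right)} = \frac{0 - 1}{2 H} = - \frac{1}{2 H}$)
$P{\left(I,R \right)} = - \frac{1}{2} - I$ ($P{\left(I,R \right)} = - \frac{1}{2 \cdot 1} - I = \left(- \frac{1}{2}\right) 1 - I = - \frac{1}{2} - I$)
$\sqrt{W{\left(69 \right)} + P{\left(29,55 \right)}} = \sqrt{\left(42 + 14 \cdot 69\right) - \frac{59}{2}} = \sqrt{\left(42 + 966\right) - \frac{59}{2}} = \sqrt{1008 - \frac{59}{2}} = \sqrt{\frac{1957}{2}} = \frac{\sqrt{3914}}{2}$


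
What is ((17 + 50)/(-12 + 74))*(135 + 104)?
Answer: 16013/62 ≈ 258.27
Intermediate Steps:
((17 + 50)/(-12 + 74))*(135 + 104) = (67/62)*239 = 16013/62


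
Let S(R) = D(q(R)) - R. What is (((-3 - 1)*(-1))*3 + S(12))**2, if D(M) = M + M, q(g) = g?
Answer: 576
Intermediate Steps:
D(M) = 2*M
S(R) = R (S(R) = 2*R - R = R)
(((-3 - 1)*(-1))*3 + S(12))**2 = (((-3 - 1)*(-1))*3 + 12)**2 = (-4*(-1)*3 + 12)**2 = (4*3 + 12)**2 = (12 + 12)**2 = 24**2 = 576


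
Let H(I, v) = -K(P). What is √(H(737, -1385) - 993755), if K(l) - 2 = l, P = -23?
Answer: I*√993734 ≈ 996.86*I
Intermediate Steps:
K(l) = 2 + l
H(I, v) = 21 (H(I, v) = -(2 - 23) = -1*(-21) = 21)
√(H(737, -1385) - 993755) = √(21 - 993755) = √(-993734) = I*√993734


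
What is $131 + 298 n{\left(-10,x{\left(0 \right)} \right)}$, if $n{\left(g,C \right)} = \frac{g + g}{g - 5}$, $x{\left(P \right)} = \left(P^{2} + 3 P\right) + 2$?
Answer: $\frac{1585}{3} \approx 528.33$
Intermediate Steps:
$x{\left(P \right)} = 2 + P^{2} + 3 P$
$n{\left(g,C \right)} = \frac{2 g}{-5 + g}$
$131 + 298 n{\left(-10,x{\left(0 \right)} \right)} = 131 + 298 \cdot 2 \left(-10\right) \frac{1}{-5 - 10} = 131 + 298 \cdot 2 \left(-10\right) \frac{1}{-15} = 131 + 298 \cdot 2 \left(-10\right) \left(- \frac{1}{15}\right) = 131 + 298 \cdot \frac{4}{3} = 131 + \frac{1192}{3} = \frac{1585}{3}$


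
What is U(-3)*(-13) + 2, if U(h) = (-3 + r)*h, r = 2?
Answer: -37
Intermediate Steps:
U(h) = -h (U(h) = (-3 + 2)*h = -h)
U(-3)*(-13) + 2 = -1*(-3)*(-13) + 2 = 3*(-13) + 2 = -39 + 2 = -37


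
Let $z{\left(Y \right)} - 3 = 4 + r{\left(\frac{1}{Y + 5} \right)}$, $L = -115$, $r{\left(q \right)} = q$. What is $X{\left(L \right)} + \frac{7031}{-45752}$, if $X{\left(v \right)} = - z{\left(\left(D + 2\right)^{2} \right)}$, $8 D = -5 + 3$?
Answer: $- \frac{998909}{137256} \approx -7.2777$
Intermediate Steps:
$D = - \frac{1}{4}$ ($D = \frac{-5 + 3}{8} = \frac{1}{8} \left(-2\right) = - \frac{1}{4} \approx -0.25$)
$z{\left(Y \right)} = 7 + \frac{1}{5 + Y}$ ($z{\left(Y \right)} = 3 + \left(4 + \frac{1}{Y + 5}\right) = 3 + \left(4 + \frac{1}{5 + Y}\right) = 7 + \frac{1}{5 + Y}$)
$X{\left(v \right)} = - \frac{919}{129}$ ($X{\left(v \right)} = - \frac{36 + 7 \left(- \frac{1}{4} + 2\right)^{2}}{5 + \left(- \frac{1}{4} + 2\right)^{2}} = - \frac{36 + 7 \left(\frac{7}{4}\right)^{2}}{5 + \left(\frac{7}{4}\right)^{2}} = - \frac{36 + 7 \cdot \frac{49}{16}}{5 + \frac{49}{16}} = - \frac{36 + \frac{343}{16}}{\frac{129}{16}} = - \frac{16 \cdot 919}{129 \cdot 16} = \left(-1\right) \frac{919}{129} = - \frac{919}{129}$)
$X{\left(L \right)} + \frac{7031}{-45752} = - \frac{919}{129} + \frac{7031}{-45752} = - \frac{919}{129} + 7031 \left(- \frac{1}{45752}\right) = - \frac{919}{129} - \frac{7031}{45752} = - \frac{998909}{137256}$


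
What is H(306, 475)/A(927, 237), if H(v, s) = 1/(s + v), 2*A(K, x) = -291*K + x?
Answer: -1/105247560 ≈ -9.5014e-9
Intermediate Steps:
A(K, x) = x/2 - 291*K/2 (A(K, x) = (-291*K + x)/2 = (x - 291*K)/2 = x/2 - 291*K/2)
H(306, 475)/A(927, 237) = 1/((475 + 306)*((1/2)*237 - 291/2*927)) = 1/(781*(237/2 - 269757/2)) = (1/781)/(-134760) = (1/781)*(-1/134760) = -1/105247560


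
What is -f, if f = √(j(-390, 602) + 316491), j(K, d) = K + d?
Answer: -√316703 ≈ -562.76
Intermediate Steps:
f = √316703 (f = √((-390 + 602) + 316491) = √(212 + 316491) = √316703 ≈ 562.76)
-f = -√316703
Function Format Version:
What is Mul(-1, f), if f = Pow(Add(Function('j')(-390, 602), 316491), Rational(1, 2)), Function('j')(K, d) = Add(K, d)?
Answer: Mul(-1, Pow(316703, Rational(1, 2))) ≈ -562.76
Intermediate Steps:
f = Pow(316703, Rational(1, 2)) (f = Pow(Add(Add(-390, 602), 316491), Rational(1, 2)) = Pow(Add(212, 316491), Rational(1, 2)) = Pow(316703, Rational(1, 2)) ≈ 562.76)
Mul(-1, f) = Mul(-1, Pow(316703, Rational(1, 2)))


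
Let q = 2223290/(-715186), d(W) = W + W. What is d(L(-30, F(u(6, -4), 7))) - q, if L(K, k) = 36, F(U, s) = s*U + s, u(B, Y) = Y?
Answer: 26858341/357593 ≈ 75.109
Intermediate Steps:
F(U, s) = s + U*s (F(U, s) = U*s + s = s + U*s)
d(W) = 2*W
q = -1111645/357593 (q = 2223290*(-1/715186) = -1111645/357593 ≈ -3.1087)
d(L(-30, F(u(6, -4), 7))) - q = 2*36 - 1*(-1111645/357593) = 72 + 1111645/357593 = 26858341/357593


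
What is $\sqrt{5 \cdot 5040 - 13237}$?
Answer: $\sqrt{11963} \approx 109.38$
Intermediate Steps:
$\sqrt{5 \cdot 5040 - 13237} = \sqrt{25200 - 13237} = \sqrt{11963}$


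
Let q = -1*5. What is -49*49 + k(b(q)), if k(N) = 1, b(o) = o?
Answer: -2400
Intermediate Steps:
q = -5
-49*49 + k(b(q)) = -49*49 + 1 = -2401 + 1 = -2400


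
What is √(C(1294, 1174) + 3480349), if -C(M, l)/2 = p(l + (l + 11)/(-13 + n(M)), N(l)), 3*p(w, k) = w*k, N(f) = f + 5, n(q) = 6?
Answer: √131841535/7 ≈ 1640.3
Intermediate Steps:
N(f) = 5 + f
p(w, k) = k*w/3 (p(w, k) = (w*k)/3 = (k*w)/3 = k*w/3)
C(M, l) = -2*(5 + l)*(-11/7 + 6*l/7)/3 (C(M, l) = -2*(5 + l)*(l + (l + 11)/(-13 + 6))/3 = -2*(5 + l)*(l + (11 + l)/(-7))/3 = -2*(5 + l)*(l + (11 + l)*(-⅐))/3 = -2*(5 + l)*(l + (-11/7 - l/7))/3 = -2*(5 + l)*(-11/7 + 6*l/7)/3)
√(C(1294, 1174) + 3480349) = √((110/21 - 38/21*1174 - 4/7*1174²) + 3480349) = √((110/21 - 44612/21 - 4/7*1378276) + 3480349) = √((110/21 - 44612/21 - 5513104/7) + 3480349) = √(-5527938/7 + 3480349) = √(18834505/7) = √131841535/7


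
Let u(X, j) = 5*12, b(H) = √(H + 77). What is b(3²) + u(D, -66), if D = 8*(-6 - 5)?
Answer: 60 + √86 ≈ 69.274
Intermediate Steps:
D = -88 (D = 8*(-11) = -88)
b(H) = √(77 + H)
u(X, j) = 60
b(3²) + u(D, -66) = √(77 + 3²) + 60 = √(77 + 9) + 60 = √86 + 60 = 60 + √86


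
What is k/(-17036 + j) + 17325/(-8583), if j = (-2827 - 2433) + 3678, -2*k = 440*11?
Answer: -50297665/26633049 ≈ -1.8885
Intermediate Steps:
k = -2420 (k = -220*11 = -½*4840 = -2420)
j = -1582 (j = -5260 + 3678 = -1582)
k/(-17036 + j) + 17325/(-8583) = -2420/(-17036 - 1582) + 17325/(-8583) = -2420/(-18618) + 17325*(-1/8583) = -2420*(-1/18618) - 5775/2861 = 1210/9309 - 5775/2861 = -50297665/26633049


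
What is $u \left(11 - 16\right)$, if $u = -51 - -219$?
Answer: $-840$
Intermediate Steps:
$u = 168$ ($u = -51 + 219 = 168$)
$u \left(11 - 16\right) = 168 \left(11 - 16\right) = 168 \left(-5\right) = -840$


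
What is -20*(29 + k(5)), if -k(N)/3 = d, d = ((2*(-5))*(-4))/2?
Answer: 620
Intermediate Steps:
d = 20 (d = -10*(-4)*(1/2) = 40*(1/2) = 20)
k(N) = -60 (k(N) = -3*20 = -60)
-20*(29 + k(5)) = -20*(29 - 60) = -20*(-31) = 620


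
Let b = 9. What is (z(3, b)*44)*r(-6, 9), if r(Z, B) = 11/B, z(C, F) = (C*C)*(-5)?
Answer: -2420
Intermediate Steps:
z(C, F) = -5*C² (z(C, F) = C²*(-5) = -5*C²)
(z(3, b)*44)*r(-6, 9) = (-5*3²*44)*(11/9) = (-5*9*44)*(11*(⅑)) = -45*44*(11/9) = -1980*11/9 = -2420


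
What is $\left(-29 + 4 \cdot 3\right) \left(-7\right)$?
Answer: $119$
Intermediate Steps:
$\left(-29 + 4 \cdot 3\right) \left(-7\right) = \left(-29 + 12\right) \left(-7\right) = \left(-17\right) \left(-7\right) = 119$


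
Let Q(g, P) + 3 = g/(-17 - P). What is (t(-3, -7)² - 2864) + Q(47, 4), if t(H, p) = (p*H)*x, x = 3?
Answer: 23095/21 ≈ 1099.8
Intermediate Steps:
t(H, p) = 3*H*p (t(H, p) = (p*H)*3 = (H*p)*3 = 3*H*p)
Q(g, P) = -3 + g/(-17 - P)
(t(-3, -7)² - 2864) + Q(47, 4) = ((3*(-3)*(-7))² - 2864) + (-51 - 1*47 - 3*4)/(17 + 4) = (63² - 2864) + (-51 - 47 - 12)/21 = (3969 - 2864) + (1/21)*(-110) = 1105 - 110/21 = 23095/21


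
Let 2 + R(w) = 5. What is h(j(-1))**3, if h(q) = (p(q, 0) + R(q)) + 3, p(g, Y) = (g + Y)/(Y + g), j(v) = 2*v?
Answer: 343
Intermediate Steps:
R(w) = 3 (R(w) = -2 + 5 = 3)
p(g, Y) = 1 (p(g, Y) = (Y + g)/(Y + g) = 1)
h(q) = 7 (h(q) = (1 + 3) + 3 = 4 + 3 = 7)
h(j(-1))**3 = 7**3 = 343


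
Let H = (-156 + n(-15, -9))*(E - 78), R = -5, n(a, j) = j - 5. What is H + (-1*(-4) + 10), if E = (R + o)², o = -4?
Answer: -496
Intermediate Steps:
n(a, j) = -5 + j
E = 81 (E = (-5 - 4)² = (-9)² = 81)
H = -510 (H = (-156 + (-5 - 9))*(81 - 78) = (-156 - 14)*3 = -170*3 = -510)
H + (-1*(-4) + 10) = -510 + (-1*(-4) + 10) = -510 + (4 + 10) = -510 + 14 = -496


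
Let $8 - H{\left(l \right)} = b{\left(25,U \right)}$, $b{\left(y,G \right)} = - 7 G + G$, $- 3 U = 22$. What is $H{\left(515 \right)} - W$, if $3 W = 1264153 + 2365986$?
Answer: $- \frac{3630247}{3} \approx -1.2101 \cdot 10^{6}$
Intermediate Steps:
$U = - \frac{22}{3}$ ($U = \left(- \frac{1}{3}\right) 22 = - \frac{22}{3} \approx -7.3333$)
$b{\left(y,G \right)} = - 6 G$
$H{\left(l \right)} = -36$ ($H{\left(l \right)} = 8 - \left(-6\right) \left(- \frac{22}{3}\right) = 8 - 44 = -36$)
$W = \frac{3630139}{3}$ ($W = \frac{1264153 + 2365986}{3} = \frac{1}{3} \cdot 3630139 = \frac{3630139}{3} \approx 1.21 \cdot 10^{6}$)
$H{\left(515 \right)} - W = -36 - \frac{3630139}{3} = - \frac{3630247}{3}$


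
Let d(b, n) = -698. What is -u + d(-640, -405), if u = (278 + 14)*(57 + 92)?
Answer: -44206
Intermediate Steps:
u = 43508 (u = 292*149 = 43508)
-u + d(-640, -405) = -1*43508 - 698 = -43508 - 698 = -44206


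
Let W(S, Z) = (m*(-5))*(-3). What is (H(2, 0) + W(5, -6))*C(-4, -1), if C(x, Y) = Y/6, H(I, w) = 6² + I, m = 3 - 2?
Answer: -53/6 ≈ -8.8333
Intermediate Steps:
m = 1
H(I, w) = 36 + I
C(x, Y) = Y/6 (C(x, Y) = Y*(⅙) = Y/6)
W(S, Z) = 15 (W(S, Z) = (1*(-5))*(-3) = -5*(-3) = 15)
(H(2, 0) + W(5, -6))*C(-4, -1) = ((36 + 2) + 15)*((⅙)*(-1)) = (38 + 15)*(-⅙) = 53*(-⅙) = -53/6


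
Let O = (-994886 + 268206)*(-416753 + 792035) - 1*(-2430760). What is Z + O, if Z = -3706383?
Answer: -272711199383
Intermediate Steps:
O = -272707493000 (O = -726680*375282 + 2430760 = -272709923760 + 2430760 = -272707493000)
Z + O = -3706383 - 272707493000 = -272711199383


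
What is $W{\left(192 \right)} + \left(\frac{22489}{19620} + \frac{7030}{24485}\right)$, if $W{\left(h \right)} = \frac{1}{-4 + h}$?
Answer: $\frac{1624148594}{1128929895} \approx 1.4387$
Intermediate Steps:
$W{\left(192 \right)} + \left(\frac{22489}{19620} + \frac{7030}{24485}\right) = \frac{1}{-4 + 192} + \left(\frac{22489}{19620} + \frac{7030}{24485}\right) = \frac{1}{188} + \left(22489 \cdot \frac{1}{19620} + 7030 \cdot \frac{1}{24485}\right) = \frac{1}{188} + \left(\frac{22489}{19620} + \frac{1406}{4897}\right) = \frac{1}{188} + \frac{137714353}{96079140} = \frac{1624148594}{1128929895}$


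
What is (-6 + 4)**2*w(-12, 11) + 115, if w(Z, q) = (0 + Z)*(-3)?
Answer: 259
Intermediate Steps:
w(Z, q) = -3*Z (w(Z, q) = Z*(-3) = -3*Z)
(-6 + 4)**2*w(-12, 11) + 115 = (-6 + 4)**2*(-3*(-12)) + 115 = (-2)**2*36 + 115 = 4*36 + 115 = 144 + 115 = 259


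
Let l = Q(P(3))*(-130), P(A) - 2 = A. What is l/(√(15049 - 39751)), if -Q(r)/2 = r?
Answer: -650*I*√24702/12351 ≈ -8.2714*I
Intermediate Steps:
P(A) = 2 + A
Q(r) = -2*r
l = 1300 (l = -2*(2 + 3)*(-130) = -2*5*(-130) = -10*(-130) = 1300)
l/(√(15049 - 39751)) = 1300/(√(15049 - 39751)) = 1300/(√(-24702)) = 1300/((I*√24702)) = 1300*(-I*√24702/24702) = -650*I*√24702/12351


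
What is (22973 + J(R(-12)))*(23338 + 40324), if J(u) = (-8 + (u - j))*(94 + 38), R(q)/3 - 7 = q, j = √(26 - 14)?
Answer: 1269229294 - 16806768*√3 ≈ 1.2401e+9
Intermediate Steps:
j = 2*√3 (j = √12 = 2*√3 ≈ 3.4641)
R(q) = 21 + 3*q
J(u) = -1056 - 264*√3 + 132*u (J(u) = (-8 + (u - 2*√3))*(94 + 38) = (-8 + (u - 2*√3))*132 = (-8 + u - 2*√3)*132 = -1056 - 264*√3 + 132*u)
(22973 + J(R(-12)))*(23338 + 40324) = (22973 + (-1056 - 264*√3 + 132*(21 + 3*(-12))))*(23338 + 40324) = (22973 + (-1056 - 264*√3 + 132*(21 - 36)))*63662 = (22973 + (-1056 - 264*√3 + 132*(-15)))*63662 = (22973 + (-1056 - 264*√3 - 1980))*63662 = (22973 + (-3036 - 264*√3))*63662 = (19937 - 264*√3)*63662 = 1269229294 - 16806768*√3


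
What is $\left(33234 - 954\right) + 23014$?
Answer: $55294$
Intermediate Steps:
$\left(33234 - 954\right) + 23014 = 32280 + 23014 = 55294$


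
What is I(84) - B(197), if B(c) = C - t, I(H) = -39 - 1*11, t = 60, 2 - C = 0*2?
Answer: 8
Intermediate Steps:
C = 2 (C = 2 - 0*2 = 2 - 1*0 = 2 + 0 = 2)
I(H) = -50 (I(H) = -39 - 11 = -50)
B(c) = -58 (B(c) = 2 - 1*60 = 2 - 60 = -58)
I(84) - B(197) = -50 - 1*(-58) = -50 + 58 = 8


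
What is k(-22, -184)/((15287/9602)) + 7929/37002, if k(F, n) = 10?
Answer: 1390141/214018 ≈ 6.4954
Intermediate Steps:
k(-22, -184)/((15287/9602)) + 7929/37002 = 10/((15287/9602)) + 7929/37002 = 10/((15287*(1/9602))) + 7929*(1/37002) = 10/(15287/9602) + 3/14 = 10*(9602/15287) + 3/14 = 96020/15287 + 3/14 = 1390141/214018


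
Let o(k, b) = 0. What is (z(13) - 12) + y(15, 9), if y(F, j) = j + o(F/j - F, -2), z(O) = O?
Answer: 10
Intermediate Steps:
y(F, j) = j (y(F, j) = j + 0 = j)
(z(13) - 12) + y(15, 9) = (13 - 12) + 9 = 1 + 9 = 10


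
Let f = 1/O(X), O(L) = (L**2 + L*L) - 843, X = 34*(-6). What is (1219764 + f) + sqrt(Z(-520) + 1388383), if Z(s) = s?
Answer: 100495136197/82389 + 3*sqrt(154207) ≈ 1.2209e+6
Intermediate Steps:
X = -204
O(L) = -843 + 2*L**2 (O(L) = (L**2 + L**2) - 843 = 2*L**2 - 843 = -843 + 2*L**2)
f = 1/82389 (f = 1/(-843 + 2*(-204)**2) = 1/(-843 + 2*41616) = 1/(-843 + 83232) = 1/82389 ≈ 1.2138e-5)
(1219764 + f) + sqrt(Z(-520) + 1388383) = (1219764 + 1/82389) + sqrt(-520 + 1388383) = 100495136197/82389 + sqrt(1387863) = 100495136197/82389 + 3*sqrt(154207)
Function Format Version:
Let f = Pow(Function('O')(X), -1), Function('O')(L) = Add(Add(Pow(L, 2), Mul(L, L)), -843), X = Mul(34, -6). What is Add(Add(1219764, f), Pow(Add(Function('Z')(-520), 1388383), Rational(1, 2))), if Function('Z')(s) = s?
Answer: Add(Rational(100495136197, 82389), Mul(3, Pow(154207, Rational(1, 2)))) ≈ 1.2209e+6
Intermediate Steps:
X = -204
Function('O')(L) = Add(-843, Mul(2, Pow(L, 2))) (Function('O')(L) = Add(Add(Pow(L, 2), Pow(L, 2)), -843) = Add(Mul(2, Pow(L, 2)), -843) = Add(-843, Mul(2, Pow(L, 2))))
f = Rational(1, 82389) (f = Pow(Add(-843, Mul(2, Pow(-204, 2))), -1) = Pow(Add(-843, Mul(2, 41616)), -1) = Pow(Add(-843, 83232), -1) = Pow(82389, -1) = Rational(1, 82389) ≈ 1.2138e-5)
Add(Add(1219764, f), Pow(Add(Function('Z')(-520), 1388383), Rational(1, 2))) = Add(Add(1219764, Rational(1, 82389)), Pow(Add(-520, 1388383), Rational(1, 2))) = Add(Rational(100495136197, 82389), Pow(1387863, Rational(1, 2))) = Add(Rational(100495136197, 82389), Mul(3, Pow(154207, Rational(1, 2))))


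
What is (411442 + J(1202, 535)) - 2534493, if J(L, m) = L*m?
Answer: -1479981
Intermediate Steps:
(411442 + J(1202, 535)) - 2534493 = (411442 + 1202*535) - 2534493 = (411442 + 643070) - 2534493 = 1054512 - 2534493 = -1479981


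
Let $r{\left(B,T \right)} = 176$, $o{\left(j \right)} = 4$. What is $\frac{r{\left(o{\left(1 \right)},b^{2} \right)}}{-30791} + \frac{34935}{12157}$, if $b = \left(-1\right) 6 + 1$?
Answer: $\frac{1073543953}{374326187} \approx 2.8679$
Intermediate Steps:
$b = -5$ ($b = -6 + 1 = -5$)
$\frac{r{\left(o{\left(1 \right)},b^{2} \right)}}{-30791} + \frac{34935}{12157} = \frac{176}{-30791} + \frac{34935}{12157} = 176 \left(- \frac{1}{30791}\right) + 34935 \cdot \frac{1}{12157} = - \frac{176}{30791} + \frac{34935}{12157} = \frac{1073543953}{374326187}$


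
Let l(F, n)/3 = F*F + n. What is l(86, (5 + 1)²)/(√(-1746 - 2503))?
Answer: -22296*I*√4249/4249 ≈ -342.05*I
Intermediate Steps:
l(F, n) = 3*n + 3*F² (l(F, n) = 3*(F*F + n) = 3*(F² + n) = 3*(n + F²) = 3*n + 3*F²)
l(86, (5 + 1)²)/(√(-1746 - 2503)) = (3*(5 + 1)² + 3*86²)/(√(-1746 - 2503)) = (3*6² + 3*7396)/(√(-4249)) = (3*36 + 22188)/((I*√4249)) = (108 + 22188)*(-I*√4249/4249) = 22296*(-I*√4249/4249) = -22296*I*√4249/4249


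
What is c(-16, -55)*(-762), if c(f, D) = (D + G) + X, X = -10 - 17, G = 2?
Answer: 60960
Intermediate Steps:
X = -27
c(f, D) = -25 + D (c(f, D) = (D + 2) - 27 = (2 + D) - 27 = -25 + D)
c(-16, -55)*(-762) = (-25 - 55)*(-762) = -80*(-762) = 60960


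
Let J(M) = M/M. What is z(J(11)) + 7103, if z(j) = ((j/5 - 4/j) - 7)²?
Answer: 180491/25 ≈ 7219.6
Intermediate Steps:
J(M) = 1
z(j) = (-7 - 4/j + j/5)² (z(j) = ((j*(⅕) - 4/j) - 7)² = ((j/5 - 4/j) - 7)² = ((-4/j + j/5) - 7)² = (-7 - 4/j + j/5)²)
z(J(11)) + 7103 = (1/25)*(20 - 1*1² + 35*1)²/1² + 7103 = (1/25)*1*(20 - 1*1 + 35)² + 7103 = (1/25)*1*(20 - 1 + 35)² + 7103 = (1/25)*1*54² + 7103 = (1/25)*1*2916 + 7103 = 2916/25 + 7103 = 180491/25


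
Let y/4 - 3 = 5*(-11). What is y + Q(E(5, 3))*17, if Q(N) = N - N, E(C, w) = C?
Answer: -208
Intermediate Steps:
y = -208 (y = 12 + 4*(5*(-11)) = 12 + 4*(-55) = 12 - 220 = -208)
Q(N) = 0
y + Q(E(5, 3))*17 = -208 + 0*17 = -208 + 0 = -208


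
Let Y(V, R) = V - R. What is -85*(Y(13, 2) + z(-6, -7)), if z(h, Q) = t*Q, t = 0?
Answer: -935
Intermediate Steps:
z(h, Q) = 0 (z(h, Q) = 0*Q = 0)
-85*(Y(13, 2) + z(-6, -7)) = -85*((13 - 1*2) + 0) = -85*((13 - 2) + 0) = -85*(11 + 0) = -85*11 = -935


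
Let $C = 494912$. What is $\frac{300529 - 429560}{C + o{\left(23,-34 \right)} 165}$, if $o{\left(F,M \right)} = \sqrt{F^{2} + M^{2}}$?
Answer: $- \frac{5805362752}{22262910329} + \frac{1935465 \sqrt{1685}}{22262910329} \approx -0.2572$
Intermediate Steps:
$\frac{300529 - 429560}{C + o{\left(23,-34 \right)} 165} = \frac{300529 - 429560}{494912 + \sqrt{23^{2} + \left(-34\right)^{2}} \cdot 165} = - \frac{129031}{494912 + \sqrt{529 + 1156} \cdot 165} = - \frac{129031}{494912 + \sqrt{1685} \cdot 165} = - \frac{129031}{494912 + 165 \sqrt{1685}}$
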